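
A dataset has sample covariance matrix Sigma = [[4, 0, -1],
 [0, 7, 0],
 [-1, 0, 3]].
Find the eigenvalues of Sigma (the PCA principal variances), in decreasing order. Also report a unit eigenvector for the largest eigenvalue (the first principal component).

Step 1 — characteristic polynomial p(λ) = det(λI - Sigma) = λ³ - tr·λ² + c_1·λ - det, where tr = trace, c_1 = sum of the principal 2×2 minors, det = det(Sigma):
  tr = 4 + 7 + 3 = 14,
  c_1 = (4·7 - (0)²) + (4·3 - (-1)²) + (7·3 - (0)²) = 28 + 11 + 21 = 60,
  det = 4·(7·3 - (0)²) - (0)·((0)·3 - (0)·(-1)) + (-1)·((0)·(0) - 7·(-1)) = 4·(21) - (0)·(0) + (-1)·(7) = 77.
  So p(λ) = λ³ - 14λ² + 60λ - 77.
Step 2 — look for an integer root (rational root theorem: any rational root is an integer divisor of 77). Testing λ = 7:
  p(7) = 343 - 686 + 420 - 77 = 0  ✓
  Dividing out (λ - 7): p(λ) = (λ - 7)(λ² - 7λ + 11).
Step 3 — remaining eigenvalues from the quadratic λ² - 7λ + 11 = 0:
  Δ = 7² - 4·11 = 49 - 44 = 5,  λ = (7 ± √5)/2 = (7 ± 2.2361)/2 ≈ 4.618 or 2.382.
  Sorted: λ_1 = 7,  λ_2 = 4.618,  λ_3 = 2.382  (check: sum = 14 = tr ✓).

Step 4 — unit eigenvector for λ_1 = 7: v spans the null space of (Sigma - λ_1 I), whose rows are
  r_1 = (-3, 0, -1),  r_2 = (0, 0, 0),  r_3 = (-1, 0, -4).
  v is orthogonal to every row, so take v ∝ r_1 × r_3 = ((0)·(-4) - (-1)·(0), (-1)·(-1) - (-3)·(-4), (-3)·(0) - (0)·(-1)) = (0, -11, 0).
  Rescale (divide by 11; multiply by -1 so the first nonzero entry is positive): u = (0, 1, 0).
  ||u|| = √((0)² + (1)² + (0)²) = √(1) = 1,  v_1 = u/||u|| ≈ (0, 1, 0) (||v_1|| = 1).

λ_1 = 7,  λ_2 = 4.618,  λ_3 = 2.382;  v_1 ≈ (0, 1, 0)


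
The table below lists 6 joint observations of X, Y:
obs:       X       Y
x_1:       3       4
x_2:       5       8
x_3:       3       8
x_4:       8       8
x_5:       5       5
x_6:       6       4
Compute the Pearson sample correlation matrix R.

Step 1 — column means:
  mean(X) = (3 + 5 + 3 + 8 + 5 + 6) / 6 = 30/6 = 5
  mean(Y) = (4 + 8 + 8 + 8 + 5 + 4) / 6 = 37/6 = 6.1667

Step 2 — sample variances and covariances s[i,j] = (1/(n-1)) · Σ_k (x_{k,i} - mean_i) · (x_{k,j} - mean_j), with n-1 = 5:
  s[X,X] = ((-2)·(-2) + (0)·(0) + (-2)·(-2) + (3)·(3) + (0)·(0) + (1)·(1)) / 5 = 18/5 = 3.6
  s[X,Y] = ((-2)·(-2.1667) + (0)·(1.8333) + (-2)·(1.8333) + (3)·(1.8333) + (0)·(-1.1667) + (1)·(-2.1667)) / 5 = 4/5 = 0.8
  s[Y,Y] = ((-2.1667)·(-2.1667) + (1.8333)·(1.8333) + (1.8333)·(1.8333) + (1.8333)·(1.8333) + (-1.1667)·(-1.1667) + (-2.1667)·(-2.1667)) / 5 = 20.8333/5 = 4.1667
  Sample standard deviations s_i = √(s[i,i]):
  s(X) = √(3.6) = 1.8974
  s(Y) = √(4.1667) = 2.0412

Step 3 — r_{ij} = s_{ij} / (s_i · s_j):
  r[X,X] = 1 (diagonal).
  r[X,Y] = 0.8 / (1.8974 · 2.0412) = 0.8 / 3.873 = 0.2066
  r[Y,Y] = 1 (diagonal).

R is symmetric with unit diagonal. Assembling:

R = [[1, 0.2066],
 [0.2066, 1]]


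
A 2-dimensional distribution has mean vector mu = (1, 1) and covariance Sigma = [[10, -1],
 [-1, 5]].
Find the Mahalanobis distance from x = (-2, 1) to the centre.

Step 1 — centre the observation: (x - mu) = (-3, 0).

Step 2 — invert Sigma. det(Sigma) = 10·5 - (-1)² = 49.
  Sigma^{-1} = (1/det) · [[d, -b], [-b, a]] = [[0.102, 0.0204],
 [0.0204, 0.2041]].

Step 3 — form the quadratic (x - mu)^T · Sigma^{-1} · (x - mu):
  Sigma^{-1} · (x - mu) = (-0.3061, -0.0612).
  (x - mu)^T · [Sigma^{-1} · (x - mu)] = (-3)·(-0.3061) + (0)·(-0.0612) = 0.9184.

Step 4 — take square root: d = √(0.9184) ≈ 0.9583.

d(x, mu) = √(0.9184) ≈ 0.9583


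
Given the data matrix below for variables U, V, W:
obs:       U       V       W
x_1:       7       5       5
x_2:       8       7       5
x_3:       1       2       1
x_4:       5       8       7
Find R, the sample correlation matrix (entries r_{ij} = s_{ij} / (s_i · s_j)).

Step 1 — column means:
  mean(U) = (7 + 8 + 1 + 5) / 4 = 21/4 = 5.25
  mean(V) = (5 + 7 + 2 + 8) / 4 = 22/4 = 5.5
  mean(W) = (5 + 5 + 1 + 7) / 4 = 18/4 = 4.5

Step 2 — sample variances and covariances s[i,j] = (1/(n-1)) · Σ_k (x_{k,i} - mean_i) · (x_{k,j} - mean_j), with n-1 = 3:
  s[U,U] = ((1.75)·(1.75) + (2.75)·(2.75) + (-4.25)·(-4.25) + (-0.25)·(-0.25)) / 3 = 28.75/3 = 9.5833
  s[U,V] = ((1.75)·(-0.5) + (2.75)·(1.5) + (-4.25)·(-3.5) + (-0.25)·(2.5)) / 3 = 17.5/3 = 5.8333
  s[U,W] = ((1.75)·(0.5) + (2.75)·(0.5) + (-4.25)·(-3.5) + (-0.25)·(2.5)) / 3 = 16.5/3 = 5.5
  s[V,V] = ((-0.5)·(-0.5) + (1.5)·(1.5) + (-3.5)·(-3.5) + (2.5)·(2.5)) / 3 = 21/3 = 7
  s[V,W] = ((-0.5)·(0.5) + (1.5)·(0.5) + (-3.5)·(-3.5) + (2.5)·(2.5)) / 3 = 19/3 = 6.3333
  s[W,W] = ((0.5)·(0.5) + (0.5)·(0.5) + (-3.5)·(-3.5) + (2.5)·(2.5)) / 3 = 19/3 = 6.3333
  Sample standard deviations s_i = √(s[i,i]):
  s(U) = √(9.5833) = 3.0957
  s(V) = √(7) = 2.6458
  s(W) = √(6.3333) = 2.5166

Step 3 — r_{ij} = s_{ij} / (s_i · s_j):
  r[U,U] = 1 (diagonal).
  r[U,V] = 5.8333 / (3.0957 · 2.6458) = 5.8333 / 8.1904 = 0.7122
  r[U,W] = 5.5 / (3.0957 · 2.5166) = 5.5 / 7.7907 = 0.706
  r[V,V] = 1 (diagonal).
  r[V,W] = 6.3333 / (2.6458 · 2.5166) = 6.3333 / 6.6583 = 0.9512
  r[W,W] = 1 (diagonal).

R is symmetric with unit diagonal. Assembling:

R = [[1, 0.7122, 0.706],
 [0.7122, 1, 0.9512],
 [0.706, 0.9512, 1]]


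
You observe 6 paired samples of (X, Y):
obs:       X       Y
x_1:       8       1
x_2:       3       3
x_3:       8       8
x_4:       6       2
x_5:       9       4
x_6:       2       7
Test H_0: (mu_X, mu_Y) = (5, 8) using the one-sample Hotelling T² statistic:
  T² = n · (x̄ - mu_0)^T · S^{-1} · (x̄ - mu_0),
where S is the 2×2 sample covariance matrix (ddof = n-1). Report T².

Step 1 — sample mean vector:
  mean(X) = (8 + 3 + 8 + 6 + 9 + 2) / 6 = 36/6 = 6
  mean(Y) = (1 + 3 + 8 + 2 + 4 + 7) / 6 = 25/6 = 4.1667
  x̄ = (6, 4.1667),  deviation x̄ - mu_0 = (6, 4.1667) - (5, 8) = (1, -3.8333).

Step 2 — sample covariance matrix, S[i,j] = (1/(n-1)) · Σ_k (x_{k,i} - mean_i) · (x_{k,j} - mean_j), divisor n-1 = 5:
  S[X,X] = ((2)·(2) + (-3)·(-3) + (2)·(2) + (0)·(0) + (3)·(3) + (-4)·(-4)) / 5 = 42/5 = 8.4
  S[X,Y] = ((2)·(-3.1667) + (-3)·(-1.1667) + (2)·(3.8333) + (0)·(-2.1667) + (3)·(-0.1667) + (-4)·(2.8333)) / 5 = -7/5 = -1.4
  S[Y,Y] = ((-3.1667)·(-3.1667) + (-1.1667)·(-1.1667) + (3.8333)·(3.8333) + (-2.1667)·(-2.1667) + (-0.1667)·(-0.1667) + (2.8333)·(2.8333)) / 5 = 38.8333/5 = 7.7667
  S = [[8.4, -1.4],
 [-1.4, 7.7667]].

Step 3 — invert S. det(S) = 8.4·7.7667 - (-1.4)² = 63.28.
  S^{-1} = (1/det) · [[d, -b], [-b, a]] = [[0.1227, 0.0221],
 [0.0221, 0.1327]].

Step 4 — quadratic form (x̄ - mu_0)^T · S^{-1} · (x̄ - mu_0):
  S^{-1} · (x̄ - mu_0) = (0.0379, -0.4867),
  (x̄ - mu_0)^T · [...] = (1)·(0.0379) + (-3.8333)·(-0.4867) = 1.9037.

Step 5 — scale by n: T² = 6 · 1.9037 = 11.4223.

T² ≈ 11.4223


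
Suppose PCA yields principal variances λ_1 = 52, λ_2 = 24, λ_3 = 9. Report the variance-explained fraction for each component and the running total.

Step 1 — total variance = trace(Sigma) = Σ λ_i = 52 + 24 + 9 = 85.

Step 2 — fraction explained by component i = λ_i / Σ λ:
  PC1: 52/85 = 0.6118
  PC2: 24/85 = 0.2824
  PC3: 9/85 = 0.1059

Step 3 — cumulative fraction after k components = (λ_1 + ... + λ_k) / Σ λ:
  k = 1: 52/85 = 0.6118
  k = 2: (52 + 24)/85 = 76/85 = 0.8941
  k = 3: (52 + 24 + 9)/85 = 85/85 = 1

Summary (fraction, with percent):

explained: PC1 0.6118 (61.18%), PC2 0.2824 (28.24%), PC3 0.1059 (10.59%);  cumulative: 0.6118, 0.8941, 1


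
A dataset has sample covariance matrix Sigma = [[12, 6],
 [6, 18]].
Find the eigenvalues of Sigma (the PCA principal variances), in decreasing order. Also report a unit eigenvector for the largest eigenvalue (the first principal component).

Step 1 — characteristic polynomial of 2×2 Sigma:
  det(Sigma - λI) = λ² - trace · λ + det = 0.
  trace = 12 + 18 = 30, det = 12·18 - (6)² = 180.
Step 2 — discriminant:
  Δ = trace² - 4·det = 900 - 720 = 180.
Step 3 — eigenvalues:
  λ = (trace ± √Δ)/2 = (30 ± 13.4164)/2,
  λ_1 = 21.7082,  λ_2 = 8.2918.

Step 4 — unit eigenvector for λ_1: solve (Sigma - λ_1 I)v = 0. First row:
  (12 - 21.7082)·v_x + (6)·v_y = 0, i.e. (-9.7082)·v_x + (6)·v_y = 0,
  so v ∝ (b, λ_1 - a) = (6, 9.7082) = u.
  ||u|| = √((6)² + (9.7082)²) = √(130.2492) ≈ 11.4127,
  v_1 = u/||u|| ≈ (0.5257, 0.8507) (||v_1|| = 1).

λ_1 = 21.7082,  λ_2 = 8.2918;  v_1 ≈ (0.5257, 0.8507)


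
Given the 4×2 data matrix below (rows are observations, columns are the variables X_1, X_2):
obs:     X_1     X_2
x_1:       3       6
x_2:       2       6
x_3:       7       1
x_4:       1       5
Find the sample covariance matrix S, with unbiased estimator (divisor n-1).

Step 1 — column means:
  mean(X_1) = (3 + 2 + 7 + 1) / 4 = 13/4 = 3.25
  mean(X_2) = (6 + 6 + 1 + 5) / 4 = 18/4 = 4.5

Step 2 — sample covariance S[i,j] = (1/(n-1)) · Σ_k (x_{k,i} - mean_i) · (x_{k,j} - mean_j), with n-1 = 3.
  S[X_1,X_1] = ((-0.25)·(-0.25) + (-1.25)·(-1.25) + (3.75)·(3.75) + (-2.25)·(-2.25)) / 3 = 20.75/3 = 6.9167
  S[X_1,X_2] = ((-0.25)·(1.5) + (-1.25)·(1.5) + (3.75)·(-3.5) + (-2.25)·(0.5)) / 3 = -16.5/3 = -5.5
  S[X_2,X_2] = ((1.5)·(1.5) + (1.5)·(1.5) + (-3.5)·(-3.5) + (0.5)·(0.5)) / 3 = 17/3 = 5.6667

S is symmetric (S[j,i] = S[i,j]). Assembling:

S = [[6.9167, -5.5],
 [-5.5, 5.6667]]


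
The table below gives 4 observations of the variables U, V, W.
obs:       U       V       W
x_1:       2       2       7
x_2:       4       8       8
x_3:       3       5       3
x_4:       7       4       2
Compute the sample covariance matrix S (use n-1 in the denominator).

Step 1 — column means:
  mean(U) = (2 + 4 + 3 + 7) / 4 = 16/4 = 4
  mean(V) = (2 + 8 + 5 + 4) / 4 = 19/4 = 4.75
  mean(W) = (7 + 8 + 3 + 2) / 4 = 20/4 = 5

Step 2 — sample covariance S[i,j] = (1/(n-1)) · Σ_k (x_{k,i} - mean_i) · (x_{k,j} - mean_j), with n-1 = 3.
  S[U,U] = ((-2)·(-2) + (0)·(0) + (-1)·(-1) + (3)·(3)) / 3 = 14/3 = 4.6667
  S[U,V] = ((-2)·(-2.75) + (0)·(3.25) + (-1)·(0.25) + (3)·(-0.75)) / 3 = 3/3 = 1
  S[U,W] = ((-2)·(2) + (0)·(3) + (-1)·(-2) + (3)·(-3)) / 3 = -11/3 = -3.6667
  S[V,V] = ((-2.75)·(-2.75) + (3.25)·(3.25) + (0.25)·(0.25) + (-0.75)·(-0.75)) / 3 = 18.75/3 = 6.25
  S[V,W] = ((-2.75)·(2) + (3.25)·(3) + (0.25)·(-2) + (-0.75)·(-3)) / 3 = 6/3 = 2
  S[W,W] = ((2)·(2) + (3)·(3) + (-2)·(-2) + (-3)·(-3)) / 3 = 26/3 = 8.6667

S is symmetric (S[j,i] = S[i,j]). Assembling:

S = [[4.6667, 1, -3.6667],
 [1, 6.25, 2],
 [-3.6667, 2, 8.6667]]


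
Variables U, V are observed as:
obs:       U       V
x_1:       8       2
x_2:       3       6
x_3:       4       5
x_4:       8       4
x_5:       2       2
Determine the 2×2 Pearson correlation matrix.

Step 1 — column means:
  mean(U) = (8 + 3 + 4 + 8 + 2) / 5 = 25/5 = 5
  mean(V) = (2 + 6 + 5 + 4 + 2) / 5 = 19/5 = 3.8

Step 2 — sample variances and covariances s[i,j] = (1/(n-1)) · Σ_k (x_{k,i} - mean_i) · (x_{k,j} - mean_j), with n-1 = 4:
  s[U,U] = ((3)·(3) + (-2)·(-2) + (-1)·(-1) + (3)·(3) + (-3)·(-3)) / 4 = 32/4 = 8
  s[U,V] = ((3)·(-1.8) + (-2)·(2.2) + (-1)·(1.2) + (3)·(0.2) + (-3)·(-1.8)) / 4 = -5/4 = -1.25
  s[V,V] = ((-1.8)·(-1.8) + (2.2)·(2.2) + (1.2)·(1.2) + (0.2)·(0.2) + (-1.8)·(-1.8)) / 4 = 12.8/4 = 3.2
  Sample standard deviations s_i = √(s[i,i]):
  s(U) = √(8) = 2.8284
  s(V) = √(3.2) = 1.7889

Step 3 — r_{ij} = s_{ij} / (s_i · s_j):
  r[U,U] = 1 (diagonal).
  r[U,V] = -1.25 / (2.8284 · 1.7889) = -1.25 / 5.0596 = -0.2471
  r[V,V] = 1 (diagonal).

R is symmetric with unit diagonal. Assembling:

R = [[1, -0.2471],
 [-0.2471, 1]]


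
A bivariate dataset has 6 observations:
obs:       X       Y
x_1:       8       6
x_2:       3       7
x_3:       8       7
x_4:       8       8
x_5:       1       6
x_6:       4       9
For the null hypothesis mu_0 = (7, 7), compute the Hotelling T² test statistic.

Step 1 — sample mean vector:
  mean(X) = (8 + 3 + 8 + 8 + 1 + 4) / 6 = 32/6 = 5.3333
  mean(Y) = (6 + 7 + 7 + 8 + 6 + 9) / 6 = 43/6 = 7.1667
  x̄ = (5.3333, 7.1667),  deviation x̄ - mu_0 = (5.3333, 7.1667) - (7, 7) = (-1.6667, 0.1667).

Step 2 — sample covariance matrix, S[i,j] = (1/(n-1)) · Σ_k (x_{k,i} - mean_i) · (x_{k,j} - mean_j), divisor n-1 = 5:
  S[X,X] = ((2.6667)·(2.6667) + (-2.3333)·(-2.3333) + (2.6667)·(2.6667) + (2.6667)·(2.6667) + (-4.3333)·(-4.3333) + (-1.3333)·(-1.3333)) / 5 = 47.3333/5 = 9.4667
  S[X,Y] = ((2.6667)·(-1.1667) + (-2.3333)·(-0.1667) + (2.6667)·(-0.1667) + (2.6667)·(0.8333) + (-4.3333)·(-1.1667) + (-1.3333)·(1.8333)) / 5 = 1.6667/5 = 0.3333
  S[Y,Y] = ((-1.1667)·(-1.1667) + (-0.1667)·(-0.1667) + (-0.1667)·(-0.1667) + (0.8333)·(0.8333) + (-1.1667)·(-1.1667) + (1.8333)·(1.8333)) / 5 = 6.8333/5 = 1.3667
  S = [[9.4667, 0.3333],
 [0.3333, 1.3667]].

Step 3 — invert S. det(S) = 9.4667·1.3667 - (0.3333)² = 12.8267.
  S^{-1} = (1/det) · [[d, -b], [-b, a]] = [[0.1065, -0.026],
 [-0.026, 0.738]].

Step 4 — quadratic form (x̄ - mu_0)^T · S^{-1} · (x̄ - mu_0):
  S^{-1} · (x̄ - mu_0) = (-0.1819, 0.1663),
  (x̄ - mu_0)^T · [...] = (-1.6667)·(-0.1819) + (0.1667)·(0.1663) = 0.3309.

Step 5 — scale by n: T² = 6 · 0.3309 = 1.9854.

T² ≈ 1.9854


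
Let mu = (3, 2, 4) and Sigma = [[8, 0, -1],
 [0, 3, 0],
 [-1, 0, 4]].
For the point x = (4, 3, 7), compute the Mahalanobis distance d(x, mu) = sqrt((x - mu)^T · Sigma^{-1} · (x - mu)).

Step 1 — centre the observation: (x - mu) = (1, 1, 3).

Step 2 — invert Sigma (cofactor / det for 3×3, or solve directly):
  Sigma^{-1} = [[0.129, 0, 0.0323],
 [0, 0.3333, 0],
 [0.0323, 0, 0.2581]].

Step 3 — form the quadratic (x - mu)^T · Sigma^{-1} · (x - mu):
  Sigma^{-1} · (x - mu) = (0.2258, 0.3333, 0.8065).
  (x - mu)^T · [Sigma^{-1} · (x - mu)] = (1)·(0.2258) + (1)·(0.3333) + (3)·(0.8065) = 2.9785.

Step 4 — take square root: d = √(2.9785) ≈ 1.7258.

d(x, mu) = √(2.9785) ≈ 1.7258


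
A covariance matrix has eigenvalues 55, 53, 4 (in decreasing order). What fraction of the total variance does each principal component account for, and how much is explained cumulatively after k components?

Step 1 — total variance = trace(Sigma) = Σ λ_i = 55 + 53 + 4 = 112.

Step 2 — fraction explained by component i = λ_i / Σ λ:
  PC1: 55/112 = 0.4911
  PC2: 53/112 = 0.4732
  PC3: 4/112 = 0.0357

Step 3 — cumulative fraction after k components = (λ_1 + ... + λ_k) / Σ λ:
  k = 1: 55/112 = 0.4911
  k = 2: (55 + 53)/112 = 108/112 = 0.9643
  k = 3: (55 + 53 + 4)/112 = 112/112 = 1

Summary (fraction, with percent):

explained: PC1 0.4911 (49.11%), PC2 0.4732 (47.32%), PC3 0.0357 (3.57%);  cumulative: 0.4911, 0.9643, 1


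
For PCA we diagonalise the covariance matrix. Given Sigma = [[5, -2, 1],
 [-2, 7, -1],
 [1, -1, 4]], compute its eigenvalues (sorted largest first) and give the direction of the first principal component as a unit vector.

Step 1 — characteristic polynomial p(λ) = det(λI - Sigma) = λ³ - tr·λ² + c_1·λ - det, where tr = trace, c_1 = sum of the principal 2×2 minors, det = det(Sigma):
  tr = 5 + 7 + 4 = 16,
  c_1 = (5·7 - (-2)²) + (5·4 - (1)²) + (7·4 - (-1)²) = 31 + 19 + 27 = 77,
  det = 5·(7·4 - (-1)²) - (-2)·((-2)·4 - (-1)·(1)) + (1)·((-2)·(-1) - 7·(1)) = 5·(27) - (-2)·(-7) + (1)·(-5) = 116.
  So p(λ) = λ³ - 16λ² + 77λ - 116.
Step 2 — look for an integer root (rational root theorem: any rational root is an integer divisor of 116). Testing λ = 4:
  p(4) = 64 - 256 + 308 - 116 = 0  ✓
  Dividing out (λ - 4): p(λ) = (λ - 4)(λ² - 12λ + 29).
Step 3 — remaining eigenvalues from the quadratic λ² - 12λ + 29 = 0:
  Δ = 12² - 4·29 = 144 - 116 = 28,  λ = (12 ± √28)/2 = (12 ± 5.2915)/2 ≈ 8.6458 or 3.3542.
  Sorted: λ_1 = 8.6458,  λ_2 = 4,  λ_3 = 3.3542  (check: sum = 16 = tr ✓).

Step 4 — unit eigenvector for λ_1 ≈ 8.6458: v spans the null space of (Sigma - λ_1 I), whose rows are
  r_1 = (-3.6458, -2, 1),  r_2 = (-2, -1.6458, -1),  r_3 = (1, -1, -4.6458).
  v is orthogonal to every row, so take v ∝ r_1 × r_2 = ((-2)·(-1) - (1)·(-1.6458), (1)·(-2) - (-3.6458)·(-1), (-3.6458)·(-1.6458) - (-2)·(-2)) ≈ (3.6458, -5.6458, 2).
  Let u = (3.6458, -5.6458, 2).
  ||u|| = √((3.6458)² + (-5.6458)² + (2)²) = √(49.166) ≈ 7.0118,  v_1 = u/||u|| ≈ (0.5199, -0.8052, 0.2852) (||v_1|| = 1).

λ_1 = 8.6458,  λ_2 = 4,  λ_3 = 3.3542;  v_1 ≈ (0.5199, -0.8052, 0.2852)


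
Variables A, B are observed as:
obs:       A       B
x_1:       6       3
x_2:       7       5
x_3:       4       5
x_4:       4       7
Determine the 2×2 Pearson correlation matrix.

Step 1 — column means:
  mean(A) = (6 + 7 + 4 + 4) / 4 = 21/4 = 5.25
  mean(B) = (3 + 5 + 5 + 7) / 4 = 20/4 = 5

Step 2 — sample variances and covariances s[i,j] = (1/(n-1)) · Σ_k (x_{k,i} - mean_i) · (x_{k,j} - mean_j), with n-1 = 3:
  s[A,A] = ((0.75)·(0.75) + (1.75)·(1.75) + (-1.25)·(-1.25) + (-1.25)·(-1.25)) / 3 = 6.75/3 = 2.25
  s[A,B] = ((0.75)·(-2) + (1.75)·(0) + (-1.25)·(0) + (-1.25)·(2)) / 3 = -4/3 = -1.3333
  s[B,B] = ((-2)·(-2) + (0)·(0) + (0)·(0) + (2)·(2)) / 3 = 8/3 = 2.6667
  Sample standard deviations s_i = √(s[i,i]):
  s(A) = √(2.25) = 1.5
  s(B) = √(2.6667) = 1.633

Step 3 — r_{ij} = s_{ij} / (s_i · s_j):
  r[A,A] = 1 (diagonal).
  r[A,B] = -1.3333 / (1.5 · 1.633) = -1.3333 / 2.4495 = -0.5443
  r[B,B] = 1 (diagonal).

R is symmetric with unit diagonal. Assembling:

R = [[1, -0.5443],
 [-0.5443, 1]]


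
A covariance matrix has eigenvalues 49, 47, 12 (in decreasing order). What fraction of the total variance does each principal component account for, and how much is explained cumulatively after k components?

Step 1 — total variance = trace(Sigma) = Σ λ_i = 49 + 47 + 12 = 108.

Step 2 — fraction explained by component i = λ_i / Σ λ:
  PC1: 49/108 = 0.4537
  PC2: 47/108 = 0.4352
  PC3: 12/108 = 0.1111

Step 3 — cumulative fraction after k components = (λ_1 + ... + λ_k) / Σ λ:
  k = 1: 49/108 = 0.4537
  k = 2: (49 + 47)/108 = 96/108 = 0.8889
  k = 3: (49 + 47 + 12)/108 = 108/108 = 1

Summary (fraction, with percent):

explained: PC1 0.4537 (45.37%), PC2 0.4352 (43.52%), PC3 0.1111 (11.11%);  cumulative: 0.4537, 0.8889, 1


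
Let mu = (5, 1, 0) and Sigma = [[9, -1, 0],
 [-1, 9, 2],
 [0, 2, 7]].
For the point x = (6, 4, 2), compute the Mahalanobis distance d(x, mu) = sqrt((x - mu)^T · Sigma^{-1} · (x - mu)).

Step 1 — centre the observation: (x - mu) = (1, 3, 2).

Step 2 — invert Sigma (cofactor / det for 3×3, or solve directly):
  Sigma^{-1} = [[0.1126, 0.0134, -0.0038],
 [0.0134, 0.1202, -0.0344],
 [-0.0038, -0.0344, 0.1527]].

Step 3 — form the quadratic (x - mu)^T · Sigma^{-1} · (x - mu):
  Sigma^{-1} · (x - mu) = (0.145, 0.3053, 0.1985).
  (x - mu)^T · [Sigma^{-1} · (x - mu)] = (1)·(0.145) + (3)·(0.3053) + (2)·(0.1985) = 1.458.

Step 4 — take square root: d = √(1.458) ≈ 1.2075.

d(x, mu) = √(1.458) ≈ 1.2075


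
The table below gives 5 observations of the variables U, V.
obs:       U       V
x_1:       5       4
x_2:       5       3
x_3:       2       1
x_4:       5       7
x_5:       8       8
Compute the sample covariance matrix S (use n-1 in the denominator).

Step 1 — column means:
  mean(U) = (5 + 5 + 2 + 5 + 8) / 5 = 25/5 = 5
  mean(V) = (4 + 3 + 1 + 7 + 8) / 5 = 23/5 = 4.6

Step 2 — sample covariance S[i,j] = (1/(n-1)) · Σ_k (x_{k,i} - mean_i) · (x_{k,j} - mean_j), with n-1 = 4.
  S[U,U] = ((0)·(0) + (0)·(0) + (-3)·(-3) + (0)·(0) + (3)·(3)) / 4 = 18/4 = 4.5
  S[U,V] = ((0)·(-0.6) + (0)·(-1.6) + (-3)·(-3.6) + (0)·(2.4) + (3)·(3.4)) / 4 = 21/4 = 5.25
  S[V,V] = ((-0.6)·(-0.6) + (-1.6)·(-1.6) + (-3.6)·(-3.6) + (2.4)·(2.4) + (3.4)·(3.4)) / 4 = 33.2/4 = 8.3

S is symmetric (S[j,i] = S[i,j]). Assembling:

S = [[4.5, 5.25],
 [5.25, 8.3]]


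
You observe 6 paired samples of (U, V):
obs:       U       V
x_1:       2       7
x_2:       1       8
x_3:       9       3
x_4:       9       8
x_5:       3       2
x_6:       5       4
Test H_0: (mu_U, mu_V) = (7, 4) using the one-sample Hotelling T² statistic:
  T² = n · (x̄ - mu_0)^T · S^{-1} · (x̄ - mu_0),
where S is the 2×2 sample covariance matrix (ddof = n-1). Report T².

Step 1 — sample mean vector:
  mean(U) = (2 + 1 + 9 + 9 + 3 + 5) / 6 = 29/6 = 4.8333
  mean(V) = (7 + 8 + 3 + 8 + 2 + 4) / 6 = 32/6 = 5.3333
  x̄ = (4.8333, 5.3333),  deviation x̄ - mu_0 = (4.8333, 5.3333) - (7, 4) = (-2.1667, 1.3333).

Step 2 — sample covariance matrix, S[i,j] = (1/(n-1)) · Σ_k (x_{k,i} - mean_i) · (x_{k,j} - mean_j), divisor n-1 = 5:
  S[U,U] = ((-2.8333)·(-2.8333) + (-3.8333)·(-3.8333) + (4.1667)·(4.1667) + (4.1667)·(4.1667) + (-1.8333)·(-1.8333) + (0.1667)·(0.1667)) / 5 = 60.8333/5 = 12.1667
  S[U,V] = ((-2.8333)·(1.6667) + (-3.8333)·(2.6667) + (4.1667)·(-2.3333) + (4.1667)·(2.6667) + (-1.8333)·(-3.3333) + (0.1667)·(-1.3333)) / 5 = -7.6667/5 = -1.5333
  S[V,V] = ((1.6667)·(1.6667) + (2.6667)·(2.6667) + (-2.3333)·(-2.3333) + (2.6667)·(2.6667) + (-3.3333)·(-3.3333) + (-1.3333)·(-1.3333)) / 5 = 35.3333/5 = 7.0667
  S = [[12.1667, -1.5333],
 [-1.5333, 7.0667]].

Step 3 — invert S. det(S) = 12.1667·7.0667 - (-1.5333)² = 83.6267.
  S^{-1} = (1/det) · [[d, -b], [-b, a]] = [[0.0845, 0.0183],
 [0.0183, 0.1455]].

Step 4 — quadratic form (x̄ - mu_0)^T · S^{-1} · (x̄ - mu_0):
  S^{-1} · (x̄ - mu_0) = (-0.1586, 0.1543),
  (x̄ - mu_0)^T · [...] = (-2.1667)·(-0.1586) + (1.3333)·(0.1543) = 0.5494.

Step 5 — scale by n: T² = 6 · 0.5494 = 3.2964.

T² ≈ 3.2964


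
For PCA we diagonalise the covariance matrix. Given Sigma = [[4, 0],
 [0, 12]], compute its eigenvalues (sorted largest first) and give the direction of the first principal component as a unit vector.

Step 1 — characteristic polynomial of 2×2 Sigma:
  det(Sigma - λI) = λ² - trace · λ + det = 0.
  trace = 4 + 12 = 16, det = 4·12 - (0)² = 48.
Step 2 — discriminant:
  Δ = trace² - 4·det = 256 - 192 = 64.
Step 3 — eigenvalues:
  λ = (trace ± √Δ)/2 = (16 ± 8)/2,
  λ_1 = 12,  λ_2 = 4.

Step 4 — unit eigenvector for λ_1: Sigma is diagonal, so its eigenvectors are the coordinate axes. λ_1 = 12 is the diagonal entry on the second coordinate axis, hence
  v_1 = (0, 1) (||v_1|| = 1).

λ_1 = 12,  λ_2 = 4;  v_1 ≈ (0, 1)


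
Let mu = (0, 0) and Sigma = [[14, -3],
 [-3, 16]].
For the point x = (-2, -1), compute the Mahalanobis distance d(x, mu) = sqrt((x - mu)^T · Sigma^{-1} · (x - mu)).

Step 1 — centre the observation: (x - mu) = (-2, -1).

Step 2 — invert Sigma. det(Sigma) = 14·16 - (-3)² = 215.
  Sigma^{-1} = (1/det) · [[d, -b], [-b, a]] = [[0.0744, 0.014],
 [0.014, 0.0651]].

Step 3 — form the quadratic (x - mu)^T · Sigma^{-1} · (x - mu):
  Sigma^{-1} · (x - mu) = (-0.1628, -0.093).
  (x - mu)^T · [Sigma^{-1} · (x - mu)] = (-2)·(-0.1628) + (-1)·(-0.093) = 0.4186.

Step 4 — take square root: d = √(0.4186) ≈ 0.647.

d(x, mu) = √(0.4186) ≈ 0.647


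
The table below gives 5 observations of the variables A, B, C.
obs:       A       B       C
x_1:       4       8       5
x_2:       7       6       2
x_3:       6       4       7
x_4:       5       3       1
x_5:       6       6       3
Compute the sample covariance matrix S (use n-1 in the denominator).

Step 1 — column means:
  mean(A) = (4 + 7 + 6 + 5 + 6) / 5 = 28/5 = 5.6
  mean(B) = (8 + 6 + 4 + 3 + 6) / 5 = 27/5 = 5.4
  mean(C) = (5 + 2 + 7 + 1 + 3) / 5 = 18/5 = 3.6

Step 2 — sample covariance S[i,j] = (1/(n-1)) · Σ_k (x_{k,i} - mean_i) · (x_{k,j} - mean_j), with n-1 = 4.
  S[A,A] = ((-1.6)·(-1.6) + (1.4)·(1.4) + (0.4)·(0.4) + (-0.6)·(-0.6) + (0.4)·(0.4)) / 4 = 5.2/4 = 1.3
  S[A,B] = ((-1.6)·(2.6) + (1.4)·(0.6) + (0.4)·(-1.4) + (-0.6)·(-2.4) + (0.4)·(0.6)) / 4 = -2.2/4 = -0.55
  S[A,C] = ((-1.6)·(1.4) + (1.4)·(-1.6) + (0.4)·(3.4) + (-0.6)·(-2.6) + (0.4)·(-0.6)) / 4 = -1.8/4 = -0.45
  S[B,B] = ((2.6)·(2.6) + (0.6)·(0.6) + (-1.4)·(-1.4) + (-2.4)·(-2.4) + (0.6)·(0.6)) / 4 = 15.2/4 = 3.8
  S[B,C] = ((2.6)·(1.4) + (0.6)·(-1.6) + (-1.4)·(3.4) + (-2.4)·(-2.6) + (0.6)·(-0.6)) / 4 = 3.8/4 = 0.95
  S[C,C] = ((1.4)·(1.4) + (-1.6)·(-1.6) + (3.4)·(3.4) + (-2.6)·(-2.6) + (-0.6)·(-0.6)) / 4 = 23.2/4 = 5.8

S is symmetric (S[j,i] = S[i,j]). Assembling:

S = [[1.3, -0.55, -0.45],
 [-0.55, 3.8, 0.95],
 [-0.45, 0.95, 5.8]]


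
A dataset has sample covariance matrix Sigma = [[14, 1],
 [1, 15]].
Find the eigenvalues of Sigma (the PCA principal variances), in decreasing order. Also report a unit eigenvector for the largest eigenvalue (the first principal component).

Step 1 — characteristic polynomial of 2×2 Sigma:
  det(Sigma - λI) = λ² - trace · λ + det = 0.
  trace = 14 + 15 = 29, det = 14·15 - (1)² = 209.
Step 2 — discriminant:
  Δ = trace² - 4·det = 841 - 836 = 5.
Step 3 — eigenvalues:
  λ = (trace ± √Δ)/2 = (29 ± 2.2361)/2,
  λ_1 = 15.618,  λ_2 = 13.382.

Step 4 — unit eigenvector for λ_1: solve (Sigma - λ_1 I)v = 0. First row:
  (14 - 15.618)·v_x + (1)·v_y = 0, i.e. (-1.618)·v_x + (1)·v_y = 0,
  so v ∝ (b, λ_1 - a) = (1, 1.618) = u.
  ||u|| = √((1)² + (1.618)²) = √(3.618) ≈ 1.9021,
  v_1 = u/||u|| ≈ (0.5257, 0.8507) (||v_1|| = 1).

λ_1 = 15.618,  λ_2 = 13.382;  v_1 ≈ (0.5257, 0.8507)


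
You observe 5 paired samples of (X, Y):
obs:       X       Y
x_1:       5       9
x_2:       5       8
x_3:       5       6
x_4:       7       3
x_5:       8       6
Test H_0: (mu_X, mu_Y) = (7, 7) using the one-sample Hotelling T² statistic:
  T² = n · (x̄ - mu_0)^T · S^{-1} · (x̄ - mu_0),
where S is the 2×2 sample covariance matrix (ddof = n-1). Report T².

Step 1 — sample mean vector:
  mean(X) = (5 + 5 + 5 + 7 + 8) / 5 = 30/5 = 6
  mean(Y) = (9 + 8 + 6 + 3 + 6) / 5 = 32/5 = 6.4
  x̄ = (6, 6.4),  deviation x̄ - mu_0 = (6, 6.4) - (7, 7) = (-1, -0.6).

Step 2 — sample covariance matrix, S[i,j] = (1/(n-1)) · Σ_k (x_{k,i} - mean_i) · (x_{k,j} - mean_j), divisor n-1 = 4:
  S[X,X] = ((-1)·(-1) + (-1)·(-1) + (-1)·(-1) + (1)·(1) + (2)·(2)) / 4 = 8/4 = 2
  S[X,Y] = ((-1)·(2.6) + (-1)·(1.6) + (-1)·(-0.4) + (1)·(-3.4) + (2)·(-0.4)) / 4 = -8/4 = -2
  S[Y,Y] = ((2.6)·(2.6) + (1.6)·(1.6) + (-0.4)·(-0.4) + (-3.4)·(-3.4) + (-0.4)·(-0.4)) / 4 = 21.2/4 = 5.3
  S = [[2, -2],
 [-2, 5.3]].

Step 3 — invert S. det(S) = 2·5.3 - (-2)² = 6.6.
  S^{-1} = (1/det) · [[d, -b], [-b, a]] = [[0.803, 0.303],
 [0.303, 0.303]].

Step 4 — quadratic form (x̄ - mu_0)^T · S^{-1} · (x̄ - mu_0):
  S^{-1} · (x̄ - mu_0) = (-0.9848, -0.4848),
  (x̄ - mu_0)^T · [...] = (-1)·(-0.9848) + (-0.6)·(-0.4848) = 1.2758.

Step 5 — scale by n: T² = 5 · 1.2758 = 6.3788.

T² ≈ 6.3788


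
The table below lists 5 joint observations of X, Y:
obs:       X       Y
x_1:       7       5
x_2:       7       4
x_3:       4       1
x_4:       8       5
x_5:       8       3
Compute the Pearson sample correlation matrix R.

Step 1 — column means:
  mean(X) = (7 + 7 + 4 + 8 + 8) / 5 = 34/5 = 6.8
  mean(Y) = (5 + 4 + 1 + 5 + 3) / 5 = 18/5 = 3.6

Step 2 — sample variances and covariances s[i,j] = (1/(n-1)) · Σ_k (x_{k,i} - mean_i) · (x_{k,j} - mean_j), with n-1 = 4:
  s[X,X] = ((0.2)·(0.2) + (0.2)·(0.2) + (-2.8)·(-2.8) + (1.2)·(1.2) + (1.2)·(1.2)) / 4 = 10.8/4 = 2.7
  s[X,Y] = ((0.2)·(1.4) + (0.2)·(0.4) + (-2.8)·(-2.6) + (1.2)·(1.4) + (1.2)·(-0.6)) / 4 = 8.6/4 = 2.15
  s[Y,Y] = ((1.4)·(1.4) + (0.4)·(0.4) + (-2.6)·(-2.6) + (1.4)·(1.4) + (-0.6)·(-0.6)) / 4 = 11.2/4 = 2.8
  Sample standard deviations s_i = √(s[i,i]):
  s(X) = √(2.7) = 1.6432
  s(Y) = √(2.8) = 1.6733

Step 3 — r_{ij} = s_{ij} / (s_i · s_j):
  r[X,X] = 1 (diagonal).
  r[X,Y] = 2.15 / (1.6432 · 1.6733) = 2.15 / 2.7495 = 0.7819
  r[Y,Y] = 1 (diagonal).

R is symmetric with unit diagonal. Assembling:

R = [[1, 0.7819],
 [0.7819, 1]]


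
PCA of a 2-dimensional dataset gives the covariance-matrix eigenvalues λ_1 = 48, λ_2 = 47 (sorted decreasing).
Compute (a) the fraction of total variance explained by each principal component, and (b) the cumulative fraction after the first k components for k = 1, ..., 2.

Step 1 — total variance = trace(Sigma) = Σ λ_i = 48 + 47 = 95.

Step 2 — fraction explained by component i = λ_i / Σ λ:
  PC1: 48/95 = 0.5053
  PC2: 47/95 = 0.4947

Step 3 — cumulative fraction after k components = (λ_1 + ... + λ_k) / Σ λ:
  k = 1: 48/95 = 0.5053
  k = 2: (48 + 47)/95 = 95/95 = 1

Summary (fraction, with percent):

explained: PC1 0.5053 (50.53%), PC2 0.4947 (49.47%);  cumulative: 0.5053, 1


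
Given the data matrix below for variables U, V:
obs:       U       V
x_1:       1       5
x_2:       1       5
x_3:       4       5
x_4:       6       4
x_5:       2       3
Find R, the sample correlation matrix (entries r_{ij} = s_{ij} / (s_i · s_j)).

Step 1 — column means:
  mean(U) = (1 + 1 + 4 + 6 + 2) / 5 = 14/5 = 2.8
  mean(V) = (5 + 5 + 5 + 4 + 3) / 5 = 22/5 = 4.4

Step 2 — sample variances and covariances s[i,j] = (1/(n-1)) · Σ_k (x_{k,i} - mean_i) · (x_{k,j} - mean_j), with n-1 = 4:
  s[U,U] = ((-1.8)·(-1.8) + (-1.8)·(-1.8) + (1.2)·(1.2) + (3.2)·(3.2) + (-0.8)·(-0.8)) / 4 = 18.8/4 = 4.7
  s[U,V] = ((-1.8)·(0.6) + (-1.8)·(0.6) + (1.2)·(0.6) + (3.2)·(-0.4) + (-0.8)·(-1.4)) / 4 = -1.6/4 = -0.4
  s[V,V] = ((0.6)·(0.6) + (0.6)·(0.6) + (0.6)·(0.6) + (-0.4)·(-0.4) + (-1.4)·(-1.4)) / 4 = 3.2/4 = 0.8
  Sample standard deviations s_i = √(s[i,i]):
  s(U) = √(4.7) = 2.1679
  s(V) = √(0.8) = 0.8944

Step 3 — r_{ij} = s_{ij} / (s_i · s_j):
  r[U,U] = 1 (diagonal).
  r[U,V] = -0.4 / (2.1679 · 0.8944) = -0.4 / 1.9391 = -0.2063
  r[V,V] = 1 (diagonal).

R is symmetric with unit diagonal. Assembling:

R = [[1, -0.2063],
 [-0.2063, 1]]


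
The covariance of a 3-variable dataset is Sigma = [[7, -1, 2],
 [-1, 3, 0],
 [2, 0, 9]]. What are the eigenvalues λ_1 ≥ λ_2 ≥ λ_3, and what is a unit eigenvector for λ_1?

Step 1 — characteristic polynomial p(λ) = det(λI - Sigma) = λ³ - tr·λ² + c_1·λ - det, where tr = trace, c_1 = sum of the principal 2×2 minors, det = det(Sigma):
  tr = 7 + 3 + 9 = 19,
  c_1 = (7·3 - (-1)²) + (7·9 - (2)²) + (3·9 - (0)²) = 20 + 59 + 27 = 106,
  det = 7·(3·9 - (0)²) - (-1)·((-1)·9 - (0)·(2)) + (2)·((-1)·(0) - 3·(2)) = 7·(27) - (-1)·(-9) + (2)·(-6) = 168.
  So p(λ) = λ³ - 19λ² + 106λ - 168.
Step 2 — look for an integer root (rational root theorem: any rational root is an integer divisor of 168). Testing λ = 6:
  p(6) = 216 - 684 + 636 - 168 = 0  ✓
  Dividing out (λ - 6): p(λ) = (λ - 6)(λ² - 13λ + 28).
Step 3 — remaining eigenvalues from the quadratic λ² - 13λ + 28 = 0:
  Δ = 13² - 4·28 = 169 - 112 = 57,  λ = (13 ± √57)/2 = (13 ± 7.5498)/2 ≈ 10.2749 or 2.7251.
  Sorted: λ_1 = 10.2749,  λ_2 = 6,  λ_3 = 2.7251  (check: sum = 19 = tr ✓).

Step 4 — unit eigenvector for λ_1 ≈ 10.2749: v spans the null space of (Sigma - λ_1 I), whose rows are
  r_1 = (-3.2749, -1, 2),  r_2 = (-1, -7.2749, 0),  r_3 = (2, 0, -1.2749).
  v is orthogonal to every row, so take v ∝ r_1 × r_2 = ((-1)·(0) - (2)·(-7.2749), (2)·(-1) - (-3.2749)·(0), (-3.2749)·(-7.2749) - (-1)·(-1)) ≈ (14.5498, -2, 22.8248).
  Let u = (14.5498, -2, 22.8248).
  ||u|| = √((14.5498)² + (-2)² + (22.8248)²) = √(736.667) ≈ 27.1416,  v_1 = u/||u|| ≈ (0.5361, -0.0737, 0.841) (||v_1|| = 1).

λ_1 = 10.2749,  λ_2 = 6,  λ_3 = 2.7251;  v_1 ≈ (0.5361, -0.0737, 0.841)


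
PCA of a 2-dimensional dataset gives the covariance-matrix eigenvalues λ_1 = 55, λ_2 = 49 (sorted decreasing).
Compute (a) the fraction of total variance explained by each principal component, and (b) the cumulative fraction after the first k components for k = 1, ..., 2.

Step 1 — total variance = trace(Sigma) = Σ λ_i = 55 + 49 = 104.

Step 2 — fraction explained by component i = λ_i / Σ λ:
  PC1: 55/104 = 0.5288
  PC2: 49/104 = 0.4712

Step 3 — cumulative fraction after k components = (λ_1 + ... + λ_k) / Σ λ:
  k = 1: 55/104 = 0.5288
  k = 2: (55 + 49)/104 = 104/104 = 1

Summary (fraction, with percent):

explained: PC1 0.5288 (52.88%), PC2 0.4712 (47.12%);  cumulative: 0.5288, 1


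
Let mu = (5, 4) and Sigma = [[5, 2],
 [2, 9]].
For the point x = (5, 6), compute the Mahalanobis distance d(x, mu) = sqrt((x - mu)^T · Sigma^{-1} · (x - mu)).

Step 1 — centre the observation: (x - mu) = (0, 2).

Step 2 — invert Sigma. det(Sigma) = 5·9 - (2)² = 41.
  Sigma^{-1} = (1/det) · [[d, -b], [-b, a]] = [[0.2195, -0.0488],
 [-0.0488, 0.122]].

Step 3 — form the quadratic (x - mu)^T · Sigma^{-1} · (x - mu):
  Sigma^{-1} · (x - mu) = (-0.0976, 0.2439).
  (x - mu)^T · [Sigma^{-1} · (x - mu)] = (0)·(-0.0976) + (2)·(0.2439) = 0.4878.

Step 4 — take square root: d = √(0.4878) ≈ 0.6984.

d(x, mu) = √(0.4878) ≈ 0.6984


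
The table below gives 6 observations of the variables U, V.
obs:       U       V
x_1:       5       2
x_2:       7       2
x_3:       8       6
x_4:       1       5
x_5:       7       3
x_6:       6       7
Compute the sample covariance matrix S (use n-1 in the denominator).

Step 1 — column means:
  mean(U) = (5 + 7 + 8 + 1 + 7 + 6) / 6 = 34/6 = 5.6667
  mean(V) = (2 + 2 + 6 + 5 + 3 + 7) / 6 = 25/6 = 4.1667

Step 2 — sample covariance S[i,j] = (1/(n-1)) · Σ_k (x_{k,i} - mean_i) · (x_{k,j} - mean_j), with n-1 = 5.
  S[U,U] = ((-0.6667)·(-0.6667) + (1.3333)·(1.3333) + (2.3333)·(2.3333) + (-4.6667)·(-4.6667) + (1.3333)·(1.3333) + (0.3333)·(0.3333)) / 5 = 31.3333/5 = 6.2667
  S[U,V] = ((-0.6667)·(-2.1667) + (1.3333)·(-2.1667) + (2.3333)·(1.8333) + (-4.6667)·(0.8333) + (1.3333)·(-1.1667) + (0.3333)·(2.8333)) / 5 = -1.6667/5 = -0.3333
  S[V,V] = ((-2.1667)·(-2.1667) + (-2.1667)·(-2.1667) + (1.8333)·(1.8333) + (0.8333)·(0.8333) + (-1.1667)·(-1.1667) + (2.8333)·(2.8333)) / 5 = 22.8333/5 = 4.5667

S is symmetric (S[j,i] = S[i,j]). Assembling:

S = [[6.2667, -0.3333],
 [-0.3333, 4.5667]]


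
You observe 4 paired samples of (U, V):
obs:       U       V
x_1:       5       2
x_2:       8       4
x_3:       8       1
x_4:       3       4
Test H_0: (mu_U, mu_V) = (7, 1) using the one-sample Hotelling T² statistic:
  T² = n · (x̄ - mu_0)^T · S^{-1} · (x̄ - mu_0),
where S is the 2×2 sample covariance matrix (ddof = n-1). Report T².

Step 1 — sample mean vector:
  mean(U) = (5 + 8 + 8 + 3) / 4 = 24/4 = 6
  mean(V) = (2 + 4 + 1 + 4) / 4 = 11/4 = 2.75
  x̄ = (6, 2.75),  deviation x̄ - mu_0 = (6, 2.75) - (7, 1) = (-1, 1.75).

Step 2 — sample covariance matrix, S[i,j] = (1/(n-1)) · Σ_k (x_{k,i} - mean_i) · (x_{k,j} - mean_j), divisor n-1 = 3:
  S[U,U] = ((-1)·(-1) + (2)·(2) + (2)·(2) + (-3)·(-3)) / 3 = 18/3 = 6
  S[U,V] = ((-1)·(-0.75) + (2)·(1.25) + (2)·(-1.75) + (-3)·(1.25)) / 3 = -4/3 = -1.3333
  S[V,V] = ((-0.75)·(-0.75) + (1.25)·(1.25) + (-1.75)·(-1.75) + (1.25)·(1.25)) / 3 = 6.75/3 = 2.25
  S = [[6, -1.3333],
 [-1.3333, 2.25]].

Step 3 — invert S. det(S) = 6·2.25 - (-1.3333)² = 11.7222.
  S^{-1} = (1/det) · [[d, -b], [-b, a]] = [[0.1919, 0.1137],
 [0.1137, 0.5118]].

Step 4 — quadratic form (x̄ - mu_0)^T · S^{-1} · (x̄ - mu_0):
  S^{-1} · (x̄ - mu_0) = (0.0071, 0.782),
  (x̄ - mu_0)^T · [...] = (-1)·(0.0071) + (1.75)·(0.782) = 1.3614.

Step 5 — scale by n: T² = 4 · 1.3614 = 5.4455.

T² ≈ 5.4455


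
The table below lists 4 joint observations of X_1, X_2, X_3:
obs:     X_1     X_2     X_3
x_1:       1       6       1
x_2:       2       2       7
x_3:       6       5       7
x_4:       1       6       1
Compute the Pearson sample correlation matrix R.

Step 1 — column means:
  mean(X_1) = (1 + 2 + 6 + 1) / 4 = 10/4 = 2.5
  mean(X_2) = (6 + 2 + 5 + 6) / 4 = 19/4 = 4.75
  mean(X_3) = (1 + 7 + 7 + 1) / 4 = 16/4 = 4

Step 2 — sample variances and covariances s[i,j] = (1/(n-1)) · Σ_k (x_{k,i} - mean_i) · (x_{k,j} - mean_j), with n-1 = 3:
  s[X_1,X_1] = ((-1.5)·(-1.5) + (-0.5)·(-0.5) + (3.5)·(3.5) + (-1.5)·(-1.5)) / 3 = 17/3 = 5.6667
  s[X_1,X_2] = ((-1.5)·(1.25) + (-0.5)·(-2.75) + (3.5)·(0.25) + (-1.5)·(1.25)) / 3 = -1.5/3 = -0.5
  s[X_1,X_3] = ((-1.5)·(-3) + (-0.5)·(3) + (3.5)·(3) + (-1.5)·(-3)) / 3 = 18/3 = 6
  s[X_2,X_2] = ((1.25)·(1.25) + (-2.75)·(-2.75) + (0.25)·(0.25) + (1.25)·(1.25)) / 3 = 10.75/3 = 3.5833
  s[X_2,X_3] = ((1.25)·(-3) + (-2.75)·(3) + (0.25)·(3) + (1.25)·(-3)) / 3 = -15/3 = -5
  s[X_3,X_3] = ((-3)·(-3) + (3)·(3) + (3)·(3) + (-3)·(-3)) / 3 = 36/3 = 12
  Sample standard deviations s_i = √(s[i,i]):
  s(X_1) = √(5.6667) = 2.3805
  s(X_2) = √(3.5833) = 1.893
  s(X_3) = √(12) = 3.4641

Step 3 — r_{ij} = s_{ij} / (s_i · s_j):
  r[X_1,X_1] = 1 (diagonal).
  r[X_1,X_2] = -0.5 / (2.3805 · 1.893) = -0.5 / 4.5062 = -0.111
  r[X_1,X_3] = 6 / (2.3805 · 3.4641) = 6 / 8.2462 = 0.7276
  r[X_2,X_2] = 1 (diagonal).
  r[X_2,X_3] = -5 / (1.893 · 3.4641) = -5 / 6.5574 = -0.7625
  r[X_3,X_3] = 1 (diagonal).

R is symmetric with unit diagonal. Assembling:

R = [[1, -0.111, 0.7276],
 [-0.111, 1, -0.7625],
 [0.7276, -0.7625, 1]]


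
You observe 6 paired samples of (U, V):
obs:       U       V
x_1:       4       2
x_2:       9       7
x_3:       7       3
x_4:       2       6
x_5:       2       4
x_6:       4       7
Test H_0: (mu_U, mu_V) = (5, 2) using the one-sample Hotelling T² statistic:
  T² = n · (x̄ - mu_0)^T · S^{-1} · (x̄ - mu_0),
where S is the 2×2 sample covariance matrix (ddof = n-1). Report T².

Step 1 — sample mean vector:
  mean(U) = (4 + 9 + 7 + 2 + 2 + 4) / 6 = 28/6 = 4.6667
  mean(V) = (2 + 7 + 3 + 6 + 4 + 7) / 6 = 29/6 = 4.8333
  x̄ = (4.6667, 4.8333),  deviation x̄ - mu_0 = (4.6667, 4.8333) - (5, 2) = (-0.3333, 2.8333).

Step 2 — sample covariance matrix, S[i,j] = (1/(n-1)) · Σ_k (x_{k,i} - mean_i) · (x_{k,j} - mean_j), divisor n-1 = 5:
  S[U,U] = ((-0.6667)·(-0.6667) + (4.3333)·(4.3333) + (2.3333)·(2.3333) + (-2.6667)·(-2.6667) + (-2.6667)·(-2.6667) + (-0.6667)·(-0.6667)) / 5 = 39.3333/5 = 7.8667
  S[U,V] = ((-0.6667)·(-2.8333) + (4.3333)·(2.1667) + (2.3333)·(-1.8333) + (-2.6667)·(1.1667) + (-2.6667)·(-0.8333) + (-0.6667)·(2.1667)) / 5 = 4.6667/5 = 0.9333
  S[V,V] = ((-2.8333)·(-2.8333) + (2.1667)·(2.1667) + (-1.8333)·(-1.8333) + (1.1667)·(1.1667) + (-0.8333)·(-0.8333) + (2.1667)·(2.1667)) / 5 = 22.8333/5 = 4.5667
  S = [[7.8667, 0.9333],
 [0.9333, 4.5667]].

Step 3 — invert S. det(S) = 7.8667·4.5667 - (0.9333)² = 35.0533.
  S^{-1} = (1/det) · [[d, -b], [-b, a]] = [[0.1303, -0.0266],
 [-0.0266, 0.2244]].

Step 4 — quadratic form (x̄ - mu_0)^T · S^{-1} · (x̄ - mu_0):
  S^{-1} · (x̄ - mu_0) = (-0.1189, 0.6447),
  (x̄ - mu_0)^T · [...] = (-0.3333)·(-0.1189) + (2.8333)·(0.6447) = 1.8664.

Step 5 — scale by n: T² = 6 · 1.8664 = 11.1982.

T² ≈ 11.1982


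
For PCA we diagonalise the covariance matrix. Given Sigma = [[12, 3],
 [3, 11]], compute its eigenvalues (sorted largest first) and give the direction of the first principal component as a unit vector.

Step 1 — characteristic polynomial of 2×2 Sigma:
  det(Sigma - λI) = λ² - trace · λ + det = 0.
  trace = 12 + 11 = 23, det = 12·11 - (3)² = 123.
Step 2 — discriminant:
  Δ = trace² - 4·det = 529 - 492 = 37.
Step 3 — eigenvalues:
  λ = (trace ± √Δ)/2 = (23 ± 6.0828)/2,
  λ_1 = 14.5414,  λ_2 = 8.4586.

Step 4 — unit eigenvector for λ_1: solve (Sigma - λ_1 I)v = 0. First row:
  (12 - 14.5414)·v_x + (3)·v_y = 0, i.e. (-2.5414)·v_x + (3)·v_y = 0,
  so v ∝ (b, λ_1 - a) = (3, 2.5414) = u.
  ||u|| = √((3)² + (2.5414)²) = √(15.4586) ≈ 3.9317,
  v_1 = u/||u|| ≈ (0.763, 0.6464) (||v_1|| = 1).

λ_1 = 14.5414,  λ_2 = 8.4586;  v_1 ≈ (0.763, 0.6464)


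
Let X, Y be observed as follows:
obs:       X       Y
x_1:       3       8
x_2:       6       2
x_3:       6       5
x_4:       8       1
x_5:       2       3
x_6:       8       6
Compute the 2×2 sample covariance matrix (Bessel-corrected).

Step 1 — column means:
  mean(X) = (3 + 6 + 6 + 8 + 2 + 8) / 6 = 33/6 = 5.5
  mean(Y) = (8 + 2 + 5 + 1 + 3 + 6) / 6 = 25/6 = 4.1667

Step 2 — sample covariance S[i,j] = (1/(n-1)) · Σ_k (x_{k,i} - mean_i) · (x_{k,j} - mean_j), with n-1 = 5.
  S[X,X] = ((-2.5)·(-2.5) + (0.5)·(0.5) + (0.5)·(0.5) + (2.5)·(2.5) + (-3.5)·(-3.5) + (2.5)·(2.5)) / 5 = 31.5/5 = 6.3
  S[X,Y] = ((-2.5)·(3.8333) + (0.5)·(-2.1667) + (0.5)·(0.8333) + (2.5)·(-3.1667) + (-3.5)·(-1.1667) + (2.5)·(1.8333)) / 5 = -9.5/5 = -1.9
  S[Y,Y] = ((3.8333)·(3.8333) + (-2.1667)·(-2.1667) + (0.8333)·(0.8333) + (-3.1667)·(-3.1667) + (-1.1667)·(-1.1667) + (1.8333)·(1.8333)) / 5 = 34.8333/5 = 6.9667

S is symmetric (S[j,i] = S[i,j]). Assembling:

S = [[6.3, -1.9],
 [-1.9, 6.9667]]
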